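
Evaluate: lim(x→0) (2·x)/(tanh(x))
This is a 0/0 indeterminate form.

Apply L'Hôpital's rule: differentiate numerator and denominator separately.
  f(x) = 2·x   ⇒   f'(x) = 2
  g(x) = tanh(x)   ⇒   g'(x) = 1 - tanh(x)^2
  lim(x→0) f'(x)/g'(x) = lim(x→0) (2)/(1 - tanh(x)^2)
  = 2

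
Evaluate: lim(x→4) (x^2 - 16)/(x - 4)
This is a standard limit.

Factor or rationalize the expression:
  lim(x→4) (x^2 - 16)/(x - 4) = 8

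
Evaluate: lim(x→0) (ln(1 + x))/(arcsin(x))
This is a 0/0 indeterminate form.

Apply L'Hôpital's rule: differentiate numerator and denominator separately.
  f(x) = ln(x + 1)   ⇒   f'(x) = 1/(x + 1)
  g(x) = asin(x)   ⇒   g'(x) = 1/sqrt(1 - x^2)
  lim(x→0) f'(x)/g'(x) = lim(x→0) (1/(x + 1))/(1/sqrt(1 - x^2))
  = 1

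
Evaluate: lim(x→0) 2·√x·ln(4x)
This is a 0·∞ indeterminate form.

Rewrite 0·∞ as a quotient (0/0 or ∞/∞ form), then apply L'Hôpital's rule:
  lim(x→0) 2·√x·ln(4x) = 0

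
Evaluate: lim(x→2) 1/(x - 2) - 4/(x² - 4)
This is an ∞-∞ indeterminate form.

Combine fractions or rationalize to convert ∞-∞ to 0/0 form:
  lim(x→2) 1/(x - 2) - 4/(x² - 4) = 1/4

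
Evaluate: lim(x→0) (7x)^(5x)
This is an exponential indeterminate form.

For exponential indeterminate forms, take the natural log:
  Let L = lim(x→0) (7x)^(5x)
  Then ln(L) = lim(x→0) [exponent × ln(base)]
  Evaluate using L'Hôpital or standard limits, then exponentiate.
  L = 1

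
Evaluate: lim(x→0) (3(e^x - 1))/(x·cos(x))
This is a 0/0 indeterminate form.

Apply L'Hôpital's rule: differentiate numerator and denominator separately.
  f(x) = 3·e^(x) - 3   ⇒   f'(x) = 3·e^(x)
  g(x) = x·cos(x)   ⇒   g'(x) = -x·sin(x) + cos(x)
  lim(x→0) f'(x)/g'(x) = lim(x→0) (3·e^(x))/(-x·sin(x) + cos(x))
  = 3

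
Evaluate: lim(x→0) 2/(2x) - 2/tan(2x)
This is an ∞-∞ indeterminate form.

Combine fractions or rationalize to convert ∞-∞ to 0/0 form:
  lim(x→0) 2/(2x) - 2/tan(2x) = 0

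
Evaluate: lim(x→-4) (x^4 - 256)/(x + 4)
This is a standard limit.

Factor or rationalize the expression:
  lim(x→-4) (x^4 - 256)/(x + 4) = -256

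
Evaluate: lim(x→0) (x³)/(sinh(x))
This is a 0/0 indeterminate form.

Apply L'Hôpital's rule: differentiate numerator and denominator separately.
  f(x) = x^3   ⇒   f'(x) = 3·x^2
  g(x) = sinh(x)   ⇒   g'(x) = cosh(x)
  lim(x→0) f'(x)/g'(x) = lim(x→0) (3·x^2)/(cosh(x))
  = 0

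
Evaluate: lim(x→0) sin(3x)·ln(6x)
This is a 0·∞ indeterminate form.

Rewrite 0·∞ as a quotient (0/0 or ∞/∞ form), then apply L'Hôpital's rule:
  lim(x→0) sin(3x)·ln(6x) = 0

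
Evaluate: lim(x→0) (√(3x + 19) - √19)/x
This is a standard limit.

Factor or rationalize the expression:
  lim(x→0) (√(3x + 19) - √19)/x = 3·sqrt(19)/38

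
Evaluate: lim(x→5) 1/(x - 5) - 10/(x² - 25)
This is an ∞-∞ indeterminate form.

Combine fractions or rationalize to convert ∞-∞ to 0/0 form:
  lim(x→5) 1/(x - 5) - 10/(x² - 25) = 1/10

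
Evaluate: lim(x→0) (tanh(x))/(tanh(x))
This is a 0/0 indeterminate form.

Apply L'Hôpital's rule: differentiate numerator and denominator separately.
  f(x) = tanh(x)   ⇒   f'(x) = 1 - tanh(x)^2
  g(x) = tanh(x)   ⇒   g'(x) = 1 - tanh(x)^2
  lim(x→0) f'(x)/g'(x) = lim(x→0) (1 - tanh(x)^2)/(1 - tanh(x)^2)
  = 1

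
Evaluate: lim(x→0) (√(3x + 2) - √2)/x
This is a standard limit.

Factor or rationalize the expression:
  lim(x→0) (√(3x + 2) - √2)/x = 3·sqrt(2)/4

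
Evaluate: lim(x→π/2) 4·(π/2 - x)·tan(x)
This is a 0·∞ indeterminate form.

Rewrite 0·∞ as a quotient (0/0 or ∞/∞ form), then apply L'Hôpital's rule:
  lim(x→π/2) 4·(π/2 - x)·tan(x) = 4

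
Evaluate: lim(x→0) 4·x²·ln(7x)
This is a 0·∞ indeterminate form.

Rewrite 0·∞ as a quotient (0/0 or ∞/∞ form), then apply L'Hôpital's rule:
  lim(x→0) 4·x²·ln(7x) = 0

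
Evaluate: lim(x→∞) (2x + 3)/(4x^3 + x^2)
This is an ∞/∞ indeterminate form.

Apply L'Hôpital's rule: differentiate numerator and denominator separately.
  f(x) = 2·x + 3   ⇒   f'(x) = 2
  g(x) = 4·x^3 + x^2   ⇒   g'(x) = 12·x^2 + 2·x
  lim(x→∞) f'(x)/g'(x) = lim(x→∞) (2)/(12·x^2 + 2·x)
  = 0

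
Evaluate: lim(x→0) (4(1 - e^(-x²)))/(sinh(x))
This is a 0/0 indeterminate form.

Apply L'Hôpital's rule: differentiate numerator and denominator separately.
  f(x) = 4 - 4·e^(-x^2)   ⇒   f'(x) = 8·x·e^(-x^2)
  g(x) = sinh(x)   ⇒   g'(x) = cosh(x)
  lim(x→0) f'(x)/g'(x) = lim(x→0) (8·x·e^(-x^2))/(cosh(x))
  = 0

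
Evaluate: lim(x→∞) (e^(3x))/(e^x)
This is an ∞/∞ indeterminate form.

Apply L'Hôpital's rule: differentiate numerator and denominator separately.
  f(x) = e^(3·x)   ⇒   f'(x) = 3·e^(3·x)
  g(x) = e^(x)   ⇒   g'(x) = e^(x)
  lim(x→∞) f'(x)/g'(x) = lim(x→∞) (3·e^(3·x))/(e^(x))
  = ∞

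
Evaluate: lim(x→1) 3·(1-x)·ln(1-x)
This is a 0·∞ indeterminate form.

Rewrite 0·∞ as a quotient (0/0 or ∞/∞ form), then apply L'Hôpital's rule:
  lim(x→1) 3·(1-x)·ln(1-x) = 0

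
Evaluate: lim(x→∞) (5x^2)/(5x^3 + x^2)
This is an ∞/∞ indeterminate form.

Apply L'Hôpital's rule: differentiate numerator and denominator separately.
  f(x) = 5·x^2   ⇒   f'(x) = 10·x
  g(x) = 5·x^3 + x^2   ⇒   g'(x) = 15·x^2 + 2·x
  lim(x→∞) f'(x)/g'(x) = lim(x→∞) (10·x)/(15·x^2 + 2·x)
  = 0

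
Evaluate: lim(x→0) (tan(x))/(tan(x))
This is a 0/0 indeterminate form.

Apply L'Hôpital's rule: differentiate numerator and denominator separately.
  f(x) = tan(x)   ⇒   f'(x) = tan(x)^2 + 1
  g(x) = tan(x)   ⇒   g'(x) = tan(x)^2 + 1
  lim(x→0) f'(x)/g'(x) = lim(x→0) (tan(x)^2 + 1)/(tan(x)^2 + 1)
  = 1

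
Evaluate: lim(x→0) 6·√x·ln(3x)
This is a 0·∞ indeterminate form.

Rewrite 0·∞ as a quotient (0/0 or ∞/∞ form), then apply L'Hôpital's rule:
  lim(x→0) 6·√x·ln(3x) = 0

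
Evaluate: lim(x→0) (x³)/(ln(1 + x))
This is a 0/0 indeterminate form.

Apply L'Hôpital's rule: differentiate numerator and denominator separately.
  f(x) = x^3   ⇒   f'(x) = 3·x^2
  g(x) = ln(x + 1)   ⇒   g'(x) = 1/(x + 1)
  lim(x→0) f'(x)/g'(x) = lim(x→0) (3·x^2)/(1/(x + 1))
  = 0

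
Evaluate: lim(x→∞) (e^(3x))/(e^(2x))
This is an ∞/∞ indeterminate form.

Apply L'Hôpital's rule: differentiate numerator and denominator separately.
  f(x) = e^(3·x)   ⇒   f'(x) = 3·e^(3·x)
  g(x) = e^(2·x)   ⇒   g'(x) = 2·e^(2·x)
  lim(x→∞) f'(x)/g'(x) = lim(x→∞) (3·e^(3·x))/(2·e^(2·x))
  = ∞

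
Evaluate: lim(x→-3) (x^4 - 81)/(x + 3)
This is a standard limit.

Factor or rationalize the expression:
  lim(x→-3) (x^4 - 81)/(x + 3) = -108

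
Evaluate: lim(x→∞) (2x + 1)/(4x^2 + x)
This is an ∞/∞ indeterminate form.

Apply L'Hôpital's rule: differentiate numerator and denominator separately.
  f(x) = 2·x + 1   ⇒   f'(x) = 2
  g(x) = 4·x^2 + x   ⇒   g'(x) = 8·x + 1
  lim(x→∞) f'(x)/g'(x) = lim(x→∞) (2)/(8·x + 1)
  = 0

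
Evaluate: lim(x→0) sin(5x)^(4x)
This is an exponential indeterminate form.

For exponential indeterminate forms, take the natural log:
  Let L = lim(x→0) sin(5x)^(4x)
  Then ln(L) = lim(x→0) [exponent × ln(base)]
  Evaluate using L'Hôpital or standard limits, then exponentiate.
  L = 1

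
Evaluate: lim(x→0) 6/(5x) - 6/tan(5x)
This is an ∞-∞ indeterminate form.

Combine fractions or rationalize to convert ∞-∞ to 0/0 form:
  lim(x→0) 6/(5x) - 6/tan(5x) = 0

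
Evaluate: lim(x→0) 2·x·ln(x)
This is a 0·∞ indeterminate form.

Rewrite 0·∞ as a quotient (0/0 or ∞/∞ form), then apply L'Hôpital's rule:
  lim(x→0) 2·x·ln(x) = 0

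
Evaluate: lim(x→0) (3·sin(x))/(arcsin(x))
This is a 0/0 indeterminate form.

Apply L'Hôpital's rule: differentiate numerator and denominator separately.
  f(x) = 3·sin(x)   ⇒   f'(x) = 3·cos(x)
  g(x) = asin(x)   ⇒   g'(x) = 1/sqrt(1 - x^2)
  lim(x→0) f'(x)/g'(x) = lim(x→0) (3·cos(x))/(1/sqrt(1 - x^2))
  = 3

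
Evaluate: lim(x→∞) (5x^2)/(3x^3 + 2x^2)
This is an ∞/∞ indeterminate form.

Apply L'Hôpital's rule: differentiate numerator and denominator separately.
  f(x) = 5·x^2   ⇒   f'(x) = 10·x
  g(x) = 3·x^3 + 2·x^2   ⇒   g'(x) = 9·x^2 + 4·x
  lim(x→∞) f'(x)/g'(x) = lim(x→∞) (10·x)/(9·x^2 + 4·x)
  = 0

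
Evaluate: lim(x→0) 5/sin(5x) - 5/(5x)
This is an ∞-∞ indeterminate form.

Combine fractions or rationalize to convert ∞-∞ to 0/0 form:
  lim(x→0) 5/sin(5x) - 5/(5x) = 0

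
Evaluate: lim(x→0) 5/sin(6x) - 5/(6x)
This is an ∞-∞ indeterminate form.

Combine fractions or rationalize to convert ∞-∞ to 0/0 form:
  lim(x→0) 5/sin(6x) - 5/(6x) = 0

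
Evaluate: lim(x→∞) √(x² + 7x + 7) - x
This is an ∞-∞ indeterminate form.

Combine fractions or rationalize to convert ∞-∞ to 0/0 form:
  lim(x→∞) √(x² + 7x + 7) - x = 7/2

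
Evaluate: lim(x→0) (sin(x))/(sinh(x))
This is a 0/0 indeterminate form.

Apply L'Hôpital's rule: differentiate numerator and denominator separately.
  f(x) = sin(x)   ⇒   f'(x) = cos(x)
  g(x) = sinh(x)   ⇒   g'(x) = cosh(x)
  lim(x→0) f'(x)/g'(x) = lim(x→0) (cos(x))/(cosh(x))
  = 1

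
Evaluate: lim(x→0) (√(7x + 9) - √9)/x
This is a standard limit.

Factor or rationalize the expression:
  lim(x→0) (√(7x + 9) - √9)/x = 7/6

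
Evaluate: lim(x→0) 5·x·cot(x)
This is a 0·∞ indeterminate form.

Rewrite 0·∞ as a quotient (0/0 or ∞/∞ form), then apply L'Hôpital's rule:
  lim(x→0) 5·x·cot(x) = 5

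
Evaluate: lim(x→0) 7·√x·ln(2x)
This is a 0·∞ indeterminate form.

Rewrite 0·∞ as a quotient (0/0 or ∞/∞ form), then apply L'Hôpital's rule:
  lim(x→0) 7·√x·ln(2x) = 0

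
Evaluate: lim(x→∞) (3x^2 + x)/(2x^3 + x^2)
This is an ∞/∞ indeterminate form.

Apply L'Hôpital's rule: differentiate numerator and denominator separately.
  f(x) = 3·x^2 + x   ⇒   f'(x) = 6·x + 1
  g(x) = 2·x^3 + x^2   ⇒   g'(x) = 6·x^2 + 2·x
  lim(x→∞) f'(x)/g'(x) = lim(x→∞) (6·x + 1)/(6·x^2 + 2·x)
  = 0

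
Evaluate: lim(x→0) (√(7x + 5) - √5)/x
This is a standard limit.

Factor or rationalize the expression:
  lim(x→0) (√(7x + 5) - √5)/x = 7·sqrt(5)/10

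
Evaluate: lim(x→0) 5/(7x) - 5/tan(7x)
This is an ∞-∞ indeterminate form.

Combine fractions or rationalize to convert ∞-∞ to 0/0 form:
  lim(x→0) 5/(7x) - 5/tan(7x) = 0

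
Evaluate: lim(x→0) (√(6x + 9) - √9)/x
This is a standard limit.

Factor or rationalize the expression:
  lim(x→0) (√(6x + 9) - √9)/x = 1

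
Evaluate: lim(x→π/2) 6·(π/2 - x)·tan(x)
This is a 0·∞ indeterminate form.

Rewrite 0·∞ as a quotient (0/0 or ∞/∞ form), then apply L'Hôpital's rule:
  lim(x→π/2) 6·(π/2 - x)·tan(x) = 6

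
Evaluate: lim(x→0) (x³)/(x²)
This is a 0/0 indeterminate form.

Apply L'Hôpital's rule: differentiate numerator and denominator separately.
  f(x) = x^3   ⇒   f'(x) = 3·x^2
  g(x) = x^2   ⇒   g'(x) = 2·x
  lim(x→0) f'(x)/g'(x) = lim(x→0) (3·x^2)/(2·x)
  = 0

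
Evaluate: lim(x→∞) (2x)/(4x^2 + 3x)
This is an ∞/∞ indeterminate form.

Apply L'Hôpital's rule: differentiate numerator and denominator separately.
  f(x) = 2·x   ⇒   f'(x) = 2
  g(x) = 4·x^2 + 3·x   ⇒   g'(x) = 8·x + 3
  lim(x→∞) f'(x)/g'(x) = lim(x→∞) (2)/(8·x + 3)
  = 0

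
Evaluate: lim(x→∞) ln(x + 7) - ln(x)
This is an ∞-∞ indeterminate form.

Combine fractions or rationalize to convert ∞-∞ to 0/0 form:
  lim(x→∞) ln(x + 7) - ln(x) = 0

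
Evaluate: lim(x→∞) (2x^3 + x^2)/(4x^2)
This is an ∞/∞ indeterminate form.

Apply L'Hôpital's rule: differentiate numerator and denominator separately.
  f(x) = 2·x^3 + x^2   ⇒   f'(x) = 6·x^2 + 2·x
  g(x) = 4·x^2   ⇒   g'(x) = 8·x
  lim(x→∞) f'(x)/g'(x) = lim(x→∞) (6·x^2 + 2·x)/(8·x)
  = ∞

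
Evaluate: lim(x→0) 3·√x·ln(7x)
This is a 0·∞ indeterminate form.

Rewrite 0·∞ as a quotient (0/0 or ∞/∞ form), then apply L'Hôpital's rule:
  lim(x→0) 3·√x·ln(7x) = 0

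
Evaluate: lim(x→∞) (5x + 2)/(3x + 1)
This is an ∞/∞ indeterminate form.

Apply L'Hôpital's rule: differentiate numerator and denominator separately.
  f(x) = 5·x + 2   ⇒   f'(x) = 5
  g(x) = 3·x + 1   ⇒   g'(x) = 3
  lim(x→∞) f'(x)/g'(x) = lim(x→∞) (5)/(3)
  = 5/3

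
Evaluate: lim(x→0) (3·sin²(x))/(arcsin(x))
This is a 0/0 indeterminate form.

Apply L'Hôpital's rule: differentiate numerator and denominator separately.
  f(x) = 3·sin(x)^2   ⇒   f'(x) = 6·sin(x)·cos(x)
  g(x) = asin(x)   ⇒   g'(x) = 1/sqrt(1 - x^2)
  lim(x→0) f'(x)/g'(x) = lim(x→0) (6·sin(x)·cos(x))/(1/sqrt(1 - x^2))
  = 0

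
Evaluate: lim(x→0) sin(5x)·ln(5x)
This is a 0·∞ indeterminate form.

Rewrite 0·∞ as a quotient (0/0 or ∞/∞ form), then apply L'Hôpital's rule:
  lim(x→0) sin(5x)·ln(5x) = 0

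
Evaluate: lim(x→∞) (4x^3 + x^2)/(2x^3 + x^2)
This is an ∞/∞ indeterminate form.

Apply L'Hôpital's rule: differentiate numerator and denominator separately.
  f(x) = 4·x^3 + x^2   ⇒   f'(x) = 12·x^2 + 2·x
  g(x) = 2·x^3 + x^2   ⇒   g'(x) = 6·x^2 + 2·x
  lim(x→∞) f'(x)/g'(x) = lim(x→∞) (12·x^2 + 2·x)/(6·x^2 + 2·x)
  = 2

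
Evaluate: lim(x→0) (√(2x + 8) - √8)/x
This is a standard limit.

Factor or rationalize the expression:
  lim(x→0) (√(2x + 8) - √8)/x = sqrt(2)/4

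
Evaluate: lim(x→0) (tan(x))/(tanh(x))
This is a 0/0 indeterminate form.

Apply L'Hôpital's rule: differentiate numerator and denominator separately.
  f(x) = tan(x)   ⇒   f'(x) = tan(x)^2 + 1
  g(x) = tanh(x)   ⇒   g'(x) = 1 - tanh(x)^2
  lim(x→0) f'(x)/g'(x) = lim(x→0) (tan(x)^2 + 1)/(1 - tanh(x)^2)
  = 1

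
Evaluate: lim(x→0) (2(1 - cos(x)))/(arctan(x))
This is a 0/0 indeterminate form.

Apply L'Hôpital's rule: differentiate numerator and denominator separately.
  f(x) = 2 - 2·cos(x)   ⇒   f'(x) = 2·sin(x)
  g(x) = atan(x)   ⇒   g'(x) = 1/(x^2 + 1)
  lim(x→0) f'(x)/g'(x) = lim(x→0) (2·sin(x))/(1/(x^2 + 1))
  = 0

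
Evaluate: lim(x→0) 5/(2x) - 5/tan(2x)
This is an ∞-∞ indeterminate form.

Combine fractions or rationalize to convert ∞-∞ to 0/0 form:
  lim(x→0) 5/(2x) - 5/tan(2x) = 0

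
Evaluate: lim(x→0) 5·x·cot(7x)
This is a 0·∞ indeterminate form.

Rewrite 0·∞ as a quotient (0/0 or ∞/∞ form), then apply L'Hôpital's rule:
  lim(x→0) 5·x·cot(7x) = 5/7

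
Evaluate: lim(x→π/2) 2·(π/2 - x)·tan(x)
This is a 0·∞ indeterminate form.

Rewrite 0·∞ as a quotient (0/0 or ∞/∞ form), then apply L'Hôpital's rule:
  lim(x→π/2) 2·(π/2 - x)·tan(x) = 2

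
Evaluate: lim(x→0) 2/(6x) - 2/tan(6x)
This is an ∞-∞ indeterminate form.

Combine fractions or rationalize to convert ∞-∞ to 0/0 form:
  lim(x→0) 2/(6x) - 2/tan(6x) = 0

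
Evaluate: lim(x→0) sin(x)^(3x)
This is an exponential indeterminate form.

For exponential indeterminate forms, take the natural log:
  Let L = lim(x→0) sin(x)^(3x)
  Then ln(L) = lim(x→0) [exponent × ln(base)]
  Evaluate using L'Hôpital or standard limits, then exponentiate.
  L = 1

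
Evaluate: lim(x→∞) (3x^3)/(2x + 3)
This is an ∞/∞ indeterminate form.

Apply L'Hôpital's rule: differentiate numerator and denominator separately.
  f(x) = 3·x^3   ⇒   f'(x) = 9·x^2
  g(x) = 2·x + 3   ⇒   g'(x) = 2
  lim(x→∞) f'(x)/g'(x) = lim(x→∞) (9·x^2)/(2)
  = ∞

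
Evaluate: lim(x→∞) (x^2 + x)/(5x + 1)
This is an ∞/∞ indeterminate form.

Apply L'Hôpital's rule: differentiate numerator and denominator separately.
  f(x) = x^2 + x   ⇒   f'(x) = 2·x + 1
  g(x) = 5·x + 1   ⇒   g'(x) = 5
  lim(x→∞) f'(x)/g'(x) = lim(x→∞) (2·x + 1)/(5)
  = ∞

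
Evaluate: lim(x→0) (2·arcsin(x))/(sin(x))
This is a 0/0 indeterminate form.

Apply L'Hôpital's rule: differentiate numerator and denominator separately.
  f(x) = 2·asin(x)   ⇒   f'(x) = 2/sqrt(1 - x^2)
  g(x) = sin(x)   ⇒   g'(x) = cos(x)
  lim(x→0) f'(x)/g'(x) = lim(x→0) (2/sqrt(1 - x^2))/(cos(x))
  = 2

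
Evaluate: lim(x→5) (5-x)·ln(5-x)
This is a 0·∞ indeterminate form.

Rewrite 0·∞ as a quotient (0/0 or ∞/∞ form), then apply L'Hôpital's rule:
  lim(x→5) (5-x)·ln(5-x) = 0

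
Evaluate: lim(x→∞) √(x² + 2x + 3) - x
This is an ∞-∞ indeterminate form.

Combine fractions or rationalize to convert ∞-∞ to 0/0 form:
  lim(x→∞) √(x² + 2x + 3) - x = 1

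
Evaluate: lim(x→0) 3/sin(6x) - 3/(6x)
This is an ∞-∞ indeterminate form.

Combine fractions or rationalize to convert ∞-∞ to 0/0 form:
  lim(x→0) 3/sin(6x) - 3/(6x) = 0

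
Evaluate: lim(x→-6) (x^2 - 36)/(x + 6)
This is a standard limit.

Factor or rationalize the expression:
  lim(x→-6) (x^2 - 36)/(x + 6) = -12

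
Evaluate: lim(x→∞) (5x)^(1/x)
This is an exponential indeterminate form.

For exponential indeterminate forms, take the natural log:
  Let L = lim(x→∞) (5x)^(1/x)
  Then ln(L) = lim(x→∞) [exponent × ln(base)]
  Evaluate using L'Hôpital or standard limits, then exponentiate.
  L = 1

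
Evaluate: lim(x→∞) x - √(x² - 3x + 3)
This is an ∞-∞ indeterminate form.

Combine fractions or rationalize to convert ∞-∞ to 0/0 form:
  lim(x→∞) x - √(x² - 3x + 3) = 3/2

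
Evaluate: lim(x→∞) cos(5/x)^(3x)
This is an exponential indeterminate form.

For exponential indeterminate forms, take the natural log:
  Let L = lim(x→∞) cos(5/x)^(3x)
  Then ln(L) = lim(x→∞) [exponent × ln(base)]
  Evaluate using L'Hôpital or standard limits, then exponentiate.
  L = 1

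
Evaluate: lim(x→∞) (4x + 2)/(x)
This is an ∞/∞ indeterminate form.

Apply L'Hôpital's rule: differentiate numerator and denominator separately.
  f(x) = 4·x + 2   ⇒   f'(x) = 4
  g(x) = x   ⇒   g'(x) = 1
  lim(x→∞) f'(x)/g'(x) = lim(x→∞) (4)/(1)
  = 4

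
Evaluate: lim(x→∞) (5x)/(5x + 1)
This is an ∞/∞ indeterminate form.

Apply L'Hôpital's rule: differentiate numerator and denominator separately.
  f(x) = 5·x   ⇒   f'(x) = 5
  g(x) = 5·x + 1   ⇒   g'(x) = 5
  lim(x→∞) f'(x)/g'(x) = lim(x→∞) (5)/(5)
  = 1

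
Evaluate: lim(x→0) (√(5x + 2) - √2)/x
This is a standard limit.

Factor or rationalize the expression:
  lim(x→0) (√(5x + 2) - √2)/x = 5·sqrt(2)/4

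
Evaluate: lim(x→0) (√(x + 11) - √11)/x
This is a standard limit.

Factor or rationalize the expression:
  lim(x→0) (√(x + 11) - √11)/x = sqrt(11)/22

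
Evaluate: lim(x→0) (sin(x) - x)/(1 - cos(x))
This is a 0/0 indeterminate form.

Apply L'Hôpital's rule: differentiate numerator and denominator separately.
  f(x) = -x + sin(x)   ⇒   f'(x) = cos(x) - 1
  g(x) = 1 - cos(x)   ⇒   g'(x) = sin(x)
  lim(x→0) f'(x)/g'(x) = lim(x→0) (cos(x) - 1)/(sin(x))
  = 0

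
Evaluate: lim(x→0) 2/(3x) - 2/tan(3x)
This is an ∞-∞ indeterminate form.

Combine fractions or rationalize to convert ∞-∞ to 0/0 form:
  lim(x→0) 2/(3x) - 2/tan(3x) = 0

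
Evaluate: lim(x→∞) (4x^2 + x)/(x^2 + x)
This is an ∞/∞ indeterminate form.

Apply L'Hôpital's rule: differentiate numerator and denominator separately.
  f(x) = 4·x^2 + x   ⇒   f'(x) = 8·x + 1
  g(x) = x^2 + x   ⇒   g'(x) = 2·x + 1
  lim(x→∞) f'(x)/g'(x) = lim(x→∞) (8·x + 1)/(2·x + 1)
  = 4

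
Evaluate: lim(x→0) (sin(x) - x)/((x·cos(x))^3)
This is a 0/0 indeterminate form.

Apply L'Hôpital's rule: differentiate numerator and denominator separately.
  f(x) = -x + sin(x)   ⇒   f'(x) = cos(x) - 1
  g(x) = x^3·cos(x)^3   ⇒   g'(x) = -3·x^3·sin(x)·cos(x)^2 + 3·x^2·cos(x)^3
  lim(x→0) f'(x)/g'(x) = lim(x→0) (cos(x) - 1)/(-3·x^3·sin(x)·cos(x)^2 + 3·x^2·cos(x)^3)
  = -1/6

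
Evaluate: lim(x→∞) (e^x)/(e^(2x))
This is an ∞/∞ indeterminate form.

Apply L'Hôpital's rule: differentiate numerator and denominator separately.
  f(x) = e^(x)   ⇒   f'(x) = e^(x)
  g(x) = e^(2·x)   ⇒   g'(x) = 2·e^(2·x)
  lim(x→∞) f'(x)/g'(x) = lim(x→∞) (e^(x))/(2·e^(2·x))
  = 0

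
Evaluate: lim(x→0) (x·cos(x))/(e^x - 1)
This is a 0/0 indeterminate form.

Apply L'Hôpital's rule: differentiate numerator and denominator separately.
  f(x) = x·cos(x)   ⇒   f'(x) = -x·sin(x) + cos(x)
  g(x) = e^(x) - 1   ⇒   g'(x) = e^(x)
  lim(x→0) f'(x)/g'(x) = lim(x→0) (-x·sin(x) + cos(x))/(e^(x))
  = 1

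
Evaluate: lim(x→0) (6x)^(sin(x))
This is an exponential indeterminate form.

For exponential indeterminate forms, take the natural log:
  Let L = lim(x→0) (6x)^(sin(x))
  Then ln(L) = lim(x→0) [exponent × ln(base)]
  Evaluate using L'Hôpital or standard limits, then exponentiate.
  L = 1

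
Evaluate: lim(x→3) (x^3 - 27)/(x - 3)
This is a standard limit.

Factor or rationalize the expression:
  lim(x→3) (x^3 - 27)/(x - 3) = 27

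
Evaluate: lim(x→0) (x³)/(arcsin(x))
This is a 0/0 indeterminate form.

Apply L'Hôpital's rule: differentiate numerator and denominator separately.
  f(x) = x^3   ⇒   f'(x) = 3·x^2
  g(x) = asin(x)   ⇒   g'(x) = 1/sqrt(1 - x^2)
  lim(x→0) f'(x)/g'(x) = lim(x→0) (3·x^2)/(1/sqrt(1 - x^2))
  = 0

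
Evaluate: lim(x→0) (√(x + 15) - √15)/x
This is a standard limit.

Factor or rationalize the expression:
  lim(x→0) (√(x + 15) - √15)/x = sqrt(15)/30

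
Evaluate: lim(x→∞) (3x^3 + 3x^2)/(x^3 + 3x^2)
This is an ∞/∞ indeterminate form.

Apply L'Hôpital's rule: differentiate numerator and denominator separately.
  f(x) = 3·x^3 + 3·x^2   ⇒   f'(x) = 9·x^2 + 6·x
  g(x) = x^3 + 3·x^2   ⇒   g'(x) = 3·x^2 + 6·x
  lim(x→∞) f'(x)/g'(x) = lim(x→∞) (9·x^2 + 6·x)/(3·x^2 + 6·x)
  = 3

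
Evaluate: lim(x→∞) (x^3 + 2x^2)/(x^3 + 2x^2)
This is an ∞/∞ indeterminate form.

Apply L'Hôpital's rule: differentiate numerator and denominator separately.
  f(x) = x^3 + 2·x^2   ⇒   f'(x) = 3·x^2 + 4·x
  g(x) = x^3 + 2·x^2   ⇒   g'(x) = 3·x^2 + 4·x
  lim(x→∞) f'(x)/g'(x) = lim(x→∞) (3·x^2 + 4·x)/(3·x^2 + 4·x)
  = 1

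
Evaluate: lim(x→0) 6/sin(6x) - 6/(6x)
This is an ∞-∞ indeterminate form.

Combine fractions or rationalize to convert ∞-∞ to 0/0 form:
  lim(x→0) 6/sin(6x) - 6/(6x) = 0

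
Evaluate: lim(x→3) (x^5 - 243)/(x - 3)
This is a standard limit.

Factor or rationalize the expression:
  lim(x→3) (x^5 - 243)/(x - 3) = 405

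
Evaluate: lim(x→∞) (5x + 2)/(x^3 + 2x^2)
This is an ∞/∞ indeterminate form.

Apply L'Hôpital's rule: differentiate numerator and denominator separately.
  f(x) = 5·x + 2   ⇒   f'(x) = 5
  g(x) = x^3 + 2·x^2   ⇒   g'(x) = 3·x^2 + 4·x
  lim(x→∞) f'(x)/g'(x) = lim(x→∞) (5)/(3·x^2 + 4·x)
  = 0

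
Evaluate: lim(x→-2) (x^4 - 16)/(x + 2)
This is a standard limit.

Factor or rationalize the expression:
  lim(x→-2) (x^4 - 16)/(x + 2) = -32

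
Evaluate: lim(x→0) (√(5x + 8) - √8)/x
This is a standard limit.

Factor or rationalize the expression:
  lim(x→0) (√(5x + 8) - √8)/x = 5·sqrt(2)/8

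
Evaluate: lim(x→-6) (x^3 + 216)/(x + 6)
This is a standard limit.

Factor or rationalize the expression:
  lim(x→-6) (x^3 + 216)/(x + 6) = 108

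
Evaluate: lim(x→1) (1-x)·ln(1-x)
This is a 0·∞ indeterminate form.

Rewrite 0·∞ as a quotient (0/0 or ∞/∞ form), then apply L'Hôpital's rule:
  lim(x→1) (1-x)·ln(1-x) = 0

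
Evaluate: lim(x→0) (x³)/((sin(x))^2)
This is a 0/0 indeterminate form.

Apply L'Hôpital's rule: differentiate numerator and denominator separately.
  f(x) = x^3   ⇒   f'(x) = 3·x^2
  g(x) = sin(x)^2   ⇒   g'(x) = 2·sin(x)·cos(x)
  lim(x→0) f'(x)/g'(x) = lim(x→0) (3·x^2)/(2·sin(x)·cos(x))
  = 0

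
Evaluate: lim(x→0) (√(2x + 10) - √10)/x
This is a standard limit.

Factor or rationalize the expression:
  lim(x→0) (√(2x + 10) - √10)/x = sqrt(10)/10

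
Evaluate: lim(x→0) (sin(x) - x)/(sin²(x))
This is a 0/0 indeterminate form.

Apply L'Hôpital's rule: differentiate numerator and denominator separately.
  f(x) = -x + sin(x)   ⇒   f'(x) = cos(x) - 1
  g(x) = sin(x)^2   ⇒   g'(x) = 2·sin(x)·cos(x)
  lim(x→0) f'(x)/g'(x) = lim(x→0) (cos(x) - 1)/(2·sin(x)·cos(x))
  = 0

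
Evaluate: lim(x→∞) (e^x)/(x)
This is an ∞/∞ indeterminate form.

Apply L'Hôpital's rule: differentiate numerator and denominator separately.
  f(x) = e^(x)   ⇒   f'(x) = e^(x)
  g(x) = x   ⇒   g'(x) = 1
  lim(x→∞) f'(x)/g'(x) = lim(x→∞) (e^(x))/(1)
  = ∞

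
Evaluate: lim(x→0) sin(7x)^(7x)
This is an exponential indeterminate form.

For exponential indeterminate forms, take the natural log:
  Let L = lim(x→0) sin(7x)^(7x)
  Then ln(L) = lim(x→0) [exponent × ln(base)]
  Evaluate using L'Hôpital or standard limits, then exponentiate.
  L = 1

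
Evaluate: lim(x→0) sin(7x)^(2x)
This is an exponential indeterminate form.

For exponential indeterminate forms, take the natural log:
  Let L = lim(x→0) sin(7x)^(2x)
  Then ln(L) = lim(x→0) [exponent × ln(base)]
  Evaluate using L'Hôpital or standard limits, then exponentiate.
  L = 1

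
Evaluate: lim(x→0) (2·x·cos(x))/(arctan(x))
This is a 0/0 indeterminate form.

Apply L'Hôpital's rule: differentiate numerator and denominator separately.
  f(x) = 2·x·cos(x)   ⇒   f'(x) = -2·x·sin(x) + 2·cos(x)
  g(x) = atan(x)   ⇒   g'(x) = 1/(x^2 + 1)
  lim(x→0) f'(x)/g'(x) = lim(x→0) (-2·x·sin(x) + 2·cos(x))/(1/(x^2 + 1))
  = 2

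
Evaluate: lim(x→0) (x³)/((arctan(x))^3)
This is a 0/0 indeterminate form.

Apply L'Hôpital's rule: differentiate numerator and denominator separately.
  f(x) = x^3   ⇒   f'(x) = 3·x^2
  g(x) = atan(x)^3   ⇒   g'(x) = 3·atan(x)^2/(x^2 + 1)
  lim(x→0) f'(x)/g'(x) = lim(x→0) (3·x^2)/(3·atan(x)^2/(x^2 + 1))
  = 1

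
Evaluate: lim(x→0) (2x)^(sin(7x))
This is an exponential indeterminate form.

For exponential indeterminate forms, take the natural log:
  Let L = lim(x→0) (2x)^(sin(7x))
  Then ln(L) = lim(x→0) [exponent × ln(base)]
  Evaluate using L'Hôpital or standard limits, then exponentiate.
  L = 1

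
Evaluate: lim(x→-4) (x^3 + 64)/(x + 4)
This is a standard limit.

Factor or rationalize the expression:
  lim(x→-4) (x^3 + 64)/(x + 4) = 48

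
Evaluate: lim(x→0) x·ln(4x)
This is a 0·∞ indeterminate form.

Rewrite 0·∞ as a quotient (0/0 or ∞/∞ form), then apply L'Hôpital's rule:
  lim(x→0) x·ln(4x) = 0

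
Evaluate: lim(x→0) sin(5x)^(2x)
This is an exponential indeterminate form.

For exponential indeterminate forms, take the natural log:
  Let L = lim(x→0) sin(5x)^(2x)
  Then ln(L) = lim(x→0) [exponent × ln(base)]
  Evaluate using L'Hôpital or standard limits, then exponentiate.
  L = 1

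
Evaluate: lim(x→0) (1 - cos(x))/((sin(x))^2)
This is a 0/0 indeterminate form.

Apply L'Hôpital's rule: differentiate numerator and denominator separately.
  f(x) = 1 - cos(x)   ⇒   f'(x) = sin(x)
  g(x) = sin(x)^2   ⇒   g'(x) = 2·sin(x)·cos(x)
  lim(x→0) f'(x)/g'(x) = lim(x→0) (sin(x))/(2·sin(x)·cos(x))
  = 1/2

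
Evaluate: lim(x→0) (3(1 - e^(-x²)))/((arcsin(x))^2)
This is a 0/0 indeterminate form.

Apply L'Hôpital's rule: differentiate numerator and denominator separately.
  f(x) = 3 - 3·e^(-x^2)   ⇒   f'(x) = 6·x·e^(-x^2)
  g(x) = asin(x)^2   ⇒   g'(x) = 2·asin(x)/sqrt(1 - x^2)
  lim(x→0) f'(x)/g'(x) = lim(x→0) (6·x·e^(-x^2))/(2·asin(x)/sqrt(1 - x^2))
  = 3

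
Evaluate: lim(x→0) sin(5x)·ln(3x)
This is a 0·∞ indeterminate form.

Rewrite 0·∞ as a quotient (0/0 or ∞/∞ form), then apply L'Hôpital's rule:
  lim(x→0) sin(5x)·ln(3x) = 0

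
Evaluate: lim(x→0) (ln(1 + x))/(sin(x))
This is a 0/0 indeterminate form.

Apply L'Hôpital's rule: differentiate numerator and denominator separately.
  f(x) = ln(x + 1)   ⇒   f'(x) = 1/(x + 1)
  g(x) = sin(x)   ⇒   g'(x) = cos(x)
  lim(x→0) f'(x)/g'(x) = lim(x→0) (1/(x + 1))/(cos(x))
  = 1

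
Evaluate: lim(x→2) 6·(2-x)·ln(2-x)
This is a 0·∞ indeterminate form.

Rewrite 0·∞ as a quotient (0/0 or ∞/∞ form), then apply L'Hôpital's rule:
  lim(x→2) 6·(2-x)·ln(2-x) = 0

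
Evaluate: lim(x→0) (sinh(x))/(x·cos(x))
This is a 0/0 indeterminate form.

Apply L'Hôpital's rule: differentiate numerator and denominator separately.
  f(x) = sinh(x)   ⇒   f'(x) = cosh(x)
  g(x) = x·cos(x)   ⇒   g'(x) = -x·sin(x) + cos(x)
  lim(x→0) f'(x)/g'(x) = lim(x→0) (cosh(x))/(-x·sin(x) + cos(x))
  = 1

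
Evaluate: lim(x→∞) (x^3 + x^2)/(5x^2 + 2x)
This is an ∞/∞ indeterminate form.

Apply L'Hôpital's rule: differentiate numerator and denominator separately.
  f(x) = x^3 + x^2   ⇒   f'(x) = 3·x^2 + 2·x
  g(x) = 5·x^2 + 2·x   ⇒   g'(x) = 10·x + 2
  lim(x→∞) f'(x)/g'(x) = lim(x→∞) (3·x^2 + 2·x)/(10·x + 2)
  = ∞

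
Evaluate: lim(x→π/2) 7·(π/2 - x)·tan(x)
This is a 0·∞ indeterminate form.

Rewrite 0·∞ as a quotient (0/0 or ∞/∞ form), then apply L'Hôpital's rule:
  lim(x→π/2) 7·(π/2 - x)·tan(x) = 7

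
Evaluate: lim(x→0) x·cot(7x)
This is a 0·∞ indeterminate form.

Rewrite 0·∞ as a quotient (0/0 or ∞/∞ form), then apply L'Hôpital's rule:
  lim(x→0) x·cot(7x) = 1/7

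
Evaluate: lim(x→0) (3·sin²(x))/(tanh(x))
This is a 0/0 indeterminate form.

Apply L'Hôpital's rule: differentiate numerator and denominator separately.
  f(x) = 3·sin(x)^2   ⇒   f'(x) = 6·sin(x)·cos(x)
  g(x) = tanh(x)   ⇒   g'(x) = 1 - tanh(x)^2
  lim(x→0) f'(x)/g'(x) = lim(x→0) (6·sin(x)·cos(x))/(1 - tanh(x)^2)
  = 0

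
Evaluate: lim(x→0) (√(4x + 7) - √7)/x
This is a standard limit.

Factor or rationalize the expression:
  lim(x→0) (√(4x + 7) - √7)/x = 2·sqrt(7)/7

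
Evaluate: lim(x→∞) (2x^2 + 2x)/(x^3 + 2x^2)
This is an ∞/∞ indeterminate form.

Apply L'Hôpital's rule: differentiate numerator and denominator separately.
  f(x) = 2·x^2 + 2·x   ⇒   f'(x) = 4·x + 2
  g(x) = x^3 + 2·x^2   ⇒   g'(x) = 3·x^2 + 4·x
  lim(x→∞) f'(x)/g'(x) = lim(x→∞) (4·x + 2)/(3·x^2 + 4·x)
  = 0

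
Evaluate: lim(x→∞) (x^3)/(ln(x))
This is an ∞/∞ indeterminate form.

Apply L'Hôpital's rule: differentiate numerator and denominator separately.
  f(x) = x^3   ⇒   f'(x) = 3·x^2
  g(x) = ln(x)   ⇒   g'(x) = 1/x
  lim(x→∞) f'(x)/g'(x) = lim(x→∞) (3·x^2)/(1/x)
  = ∞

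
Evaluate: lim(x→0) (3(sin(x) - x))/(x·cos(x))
This is a 0/0 indeterminate form.

Apply L'Hôpital's rule: differentiate numerator and denominator separately.
  f(x) = -3·x + 3·sin(x)   ⇒   f'(x) = 3·cos(x) - 3
  g(x) = x·cos(x)   ⇒   g'(x) = -x·sin(x) + cos(x)
  lim(x→0) f'(x)/g'(x) = lim(x→0) (3·cos(x) - 3)/(-x·sin(x) + cos(x))
  = 0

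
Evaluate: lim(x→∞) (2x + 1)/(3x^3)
This is an ∞/∞ indeterminate form.

Apply L'Hôpital's rule: differentiate numerator and denominator separately.
  f(x) = 2·x + 1   ⇒   f'(x) = 2
  g(x) = 3·x^3   ⇒   g'(x) = 9·x^2
  lim(x→∞) f'(x)/g'(x) = lim(x→∞) (2)/(9·x^2)
  = 0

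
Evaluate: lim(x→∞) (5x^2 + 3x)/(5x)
This is an ∞/∞ indeterminate form.

Apply L'Hôpital's rule: differentiate numerator and denominator separately.
  f(x) = 5·x^2 + 3·x   ⇒   f'(x) = 10·x + 3
  g(x) = 5·x   ⇒   g'(x) = 5
  lim(x→∞) f'(x)/g'(x) = lim(x→∞) (10·x + 3)/(5)
  = ∞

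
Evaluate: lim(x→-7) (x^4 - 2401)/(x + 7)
This is a standard limit.

Factor or rationalize the expression:
  lim(x→-7) (x^4 - 2401)/(x + 7) = -1372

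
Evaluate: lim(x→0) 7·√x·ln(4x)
This is a 0·∞ indeterminate form.

Rewrite 0·∞ as a quotient (0/0 or ∞/∞ form), then apply L'Hôpital's rule:
  lim(x→0) 7·√x·ln(4x) = 0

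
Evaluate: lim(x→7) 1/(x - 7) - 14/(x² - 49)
This is an ∞-∞ indeterminate form.

Combine fractions or rationalize to convert ∞-∞ to 0/0 form:
  lim(x→7) 1/(x - 7) - 14/(x² - 49) = 1/14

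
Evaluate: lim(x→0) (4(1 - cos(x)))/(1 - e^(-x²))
This is a 0/0 indeterminate form.

Apply L'Hôpital's rule: differentiate numerator and denominator separately.
  f(x) = 4 - 4·cos(x)   ⇒   f'(x) = 4·sin(x)
  g(x) = 1 - e^(-x^2)   ⇒   g'(x) = 2·x·e^(-x^2)
  lim(x→0) f'(x)/g'(x) = lim(x→0) (4·sin(x))/(2·x·e^(-x^2))
  = 2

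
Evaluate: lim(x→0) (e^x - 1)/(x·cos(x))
This is a 0/0 indeterminate form.

Apply L'Hôpital's rule: differentiate numerator and denominator separately.
  f(x) = e^(x) - 1   ⇒   f'(x) = e^(x)
  g(x) = x·cos(x)   ⇒   g'(x) = -x·sin(x) + cos(x)
  lim(x→0) f'(x)/g'(x) = lim(x→0) (e^(x))/(-x·sin(x) + cos(x))
  = 1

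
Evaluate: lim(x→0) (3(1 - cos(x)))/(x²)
This is a 0/0 indeterminate form.

Apply L'Hôpital's rule: differentiate numerator and denominator separately.
  f(x) = 3 - 3·cos(x)   ⇒   f'(x) = 3·sin(x)
  g(x) = x^2   ⇒   g'(x) = 2·x
  lim(x→0) f'(x)/g'(x) = lim(x→0) (3·sin(x))/(2·x)
  = 3/2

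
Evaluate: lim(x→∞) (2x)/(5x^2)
This is an ∞/∞ indeterminate form.

Apply L'Hôpital's rule: differentiate numerator and denominator separately.
  f(x) = 2·x   ⇒   f'(x) = 2
  g(x) = 5·x^2   ⇒   g'(x) = 10·x
  lim(x→∞) f'(x)/g'(x) = lim(x→∞) (2)/(10·x)
  = 0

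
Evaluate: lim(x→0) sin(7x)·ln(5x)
This is a 0·∞ indeterminate form.

Rewrite 0·∞ as a quotient (0/0 or ∞/∞ form), then apply L'Hôpital's rule:
  lim(x→0) sin(7x)·ln(5x) = 0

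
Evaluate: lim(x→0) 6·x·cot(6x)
This is a 0·∞ indeterminate form.

Rewrite 0·∞ as a quotient (0/0 or ∞/∞ form), then apply L'Hôpital's rule:
  lim(x→0) 6·x·cot(6x) = 1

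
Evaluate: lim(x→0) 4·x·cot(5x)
This is a 0·∞ indeterminate form.

Rewrite 0·∞ as a quotient (0/0 or ∞/∞ form), then apply L'Hôpital's rule:
  lim(x→0) 4·x·cot(5x) = 4/5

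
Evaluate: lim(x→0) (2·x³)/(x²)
This is a 0/0 indeterminate form.

Apply L'Hôpital's rule: differentiate numerator and denominator separately.
  f(x) = 2·x^3   ⇒   f'(x) = 6·x^2
  g(x) = x^2   ⇒   g'(x) = 2·x
  lim(x→0) f'(x)/g'(x) = lim(x→0) (6·x^2)/(2·x)
  = 0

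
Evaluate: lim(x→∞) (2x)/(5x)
This is an ∞/∞ indeterminate form.

Apply L'Hôpital's rule: differentiate numerator and denominator separately.
  f(x) = 2·x   ⇒   f'(x) = 2
  g(x) = 5·x   ⇒   g'(x) = 5
  lim(x→∞) f'(x)/g'(x) = lim(x→∞) (2)/(5)
  = 2/5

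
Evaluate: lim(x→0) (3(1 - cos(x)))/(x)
This is a 0/0 indeterminate form.

Apply L'Hôpital's rule: differentiate numerator and denominator separately.
  f(x) = 3 - 3·cos(x)   ⇒   f'(x) = 3·sin(x)
  g(x) = x   ⇒   g'(x) = 1
  lim(x→0) f'(x)/g'(x) = lim(x→0) (3·sin(x))/(1)
  = 0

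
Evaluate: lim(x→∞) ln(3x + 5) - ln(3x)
This is an ∞-∞ indeterminate form.

Combine fractions or rationalize to convert ∞-∞ to 0/0 form:
  lim(x→∞) ln(3x + 5) - ln(3x) = 0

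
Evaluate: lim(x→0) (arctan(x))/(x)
This is a 0/0 indeterminate form.

Apply L'Hôpital's rule: differentiate numerator and denominator separately.
  f(x) = atan(x)   ⇒   f'(x) = 1/(x^2 + 1)
  g(x) = x   ⇒   g'(x) = 1
  lim(x→0) f'(x)/g'(x) = lim(x→0) (1/(x^2 + 1))/(1)
  = 1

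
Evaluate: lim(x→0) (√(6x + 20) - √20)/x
This is a standard limit.

Factor or rationalize the expression:
  lim(x→0) (√(6x + 20) - √20)/x = 3·sqrt(5)/10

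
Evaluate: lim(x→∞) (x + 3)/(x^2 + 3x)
This is an ∞/∞ indeterminate form.

Apply L'Hôpital's rule: differentiate numerator and denominator separately.
  f(x) = x + 3   ⇒   f'(x) = 1
  g(x) = x^2 + 3·x   ⇒   g'(x) = 2·x + 3
  lim(x→∞) f'(x)/g'(x) = lim(x→∞) (1)/(2·x + 3)
  = 0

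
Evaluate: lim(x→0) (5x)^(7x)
This is an exponential indeterminate form.

For exponential indeterminate forms, take the natural log:
  Let L = lim(x→0) (5x)^(7x)
  Then ln(L) = lim(x→0) [exponent × ln(base)]
  Evaluate using L'Hôpital or standard limits, then exponentiate.
  L = 1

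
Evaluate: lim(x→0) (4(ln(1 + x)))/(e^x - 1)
This is a 0/0 indeterminate form.

Apply L'Hôpital's rule: differentiate numerator and denominator separately.
  f(x) = 4·ln(x + 1)   ⇒   f'(x) = 4/(x + 1)
  g(x) = e^(x) - 1   ⇒   g'(x) = e^(x)
  lim(x→0) f'(x)/g'(x) = lim(x→0) (4/(x + 1))/(e^(x))
  = 4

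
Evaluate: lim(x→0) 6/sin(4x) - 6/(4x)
This is an ∞-∞ indeterminate form.

Combine fractions or rationalize to convert ∞-∞ to 0/0 form:
  lim(x→0) 6/sin(4x) - 6/(4x) = 0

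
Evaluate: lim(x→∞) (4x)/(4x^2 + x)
This is an ∞/∞ indeterminate form.

Apply L'Hôpital's rule: differentiate numerator and denominator separately.
  f(x) = 4·x   ⇒   f'(x) = 4
  g(x) = 4·x^2 + x   ⇒   g'(x) = 8·x + 1
  lim(x→∞) f'(x)/g'(x) = lim(x→∞) (4)/(8·x + 1)
  = 0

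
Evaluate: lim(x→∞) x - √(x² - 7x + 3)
This is an ∞-∞ indeterminate form.

Combine fractions or rationalize to convert ∞-∞ to 0/0 form:
  lim(x→∞) x - √(x² - 7x + 3) = 7/2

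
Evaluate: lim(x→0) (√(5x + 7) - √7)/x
This is a standard limit.

Factor or rationalize the expression:
  lim(x→0) (√(5x + 7) - √7)/x = 5·sqrt(7)/14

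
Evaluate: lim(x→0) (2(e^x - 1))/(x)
This is a 0/0 indeterminate form.

Apply L'Hôpital's rule: differentiate numerator and denominator separately.
  f(x) = 2·e^(x) - 2   ⇒   f'(x) = 2·e^(x)
  g(x) = x   ⇒   g'(x) = 1
  lim(x→0) f'(x)/g'(x) = lim(x→0) (2·e^(x))/(1)
  = 2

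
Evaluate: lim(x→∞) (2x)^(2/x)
This is an exponential indeterminate form.

For exponential indeterminate forms, take the natural log:
  Let L = lim(x→∞) (2x)^(2/x)
  Then ln(L) = lim(x→∞) [exponent × ln(base)]
  Evaluate using L'Hôpital or standard limits, then exponentiate.
  L = 1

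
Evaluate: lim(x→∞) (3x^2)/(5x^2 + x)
This is an ∞/∞ indeterminate form.

Apply L'Hôpital's rule: differentiate numerator and denominator separately.
  f(x) = 3·x^2   ⇒   f'(x) = 6·x
  g(x) = 5·x^2 + x   ⇒   g'(x) = 10·x + 1
  lim(x→∞) f'(x)/g'(x) = lim(x→∞) (6·x)/(10·x + 1)
  = 3/5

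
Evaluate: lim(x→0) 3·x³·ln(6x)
This is a 0·∞ indeterminate form.

Rewrite 0·∞ as a quotient (0/0 or ∞/∞ form), then apply L'Hôpital's rule:
  lim(x→0) 3·x³·ln(6x) = 0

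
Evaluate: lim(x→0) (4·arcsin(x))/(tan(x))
This is a 0/0 indeterminate form.

Apply L'Hôpital's rule: differentiate numerator and denominator separately.
  f(x) = 4·asin(x)   ⇒   f'(x) = 4/sqrt(1 - x^2)
  g(x) = tan(x)   ⇒   g'(x) = tan(x)^2 + 1
  lim(x→0) f'(x)/g'(x) = lim(x→0) (4/sqrt(1 - x^2))/(tan(x)^2 + 1)
  = 4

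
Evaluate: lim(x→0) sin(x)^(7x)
This is an exponential indeterminate form.

For exponential indeterminate forms, take the natural log:
  Let L = lim(x→0) sin(x)^(7x)
  Then ln(L) = lim(x→0) [exponent × ln(base)]
  Evaluate using L'Hôpital or standard limits, then exponentiate.
  L = 1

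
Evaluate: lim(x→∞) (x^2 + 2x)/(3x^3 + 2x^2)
This is an ∞/∞ indeterminate form.

Apply L'Hôpital's rule: differentiate numerator and denominator separately.
  f(x) = x^2 + 2·x   ⇒   f'(x) = 2·x + 2
  g(x) = 3·x^3 + 2·x^2   ⇒   g'(x) = 9·x^2 + 4·x
  lim(x→∞) f'(x)/g'(x) = lim(x→∞) (2·x + 2)/(9·x^2 + 4·x)
  = 0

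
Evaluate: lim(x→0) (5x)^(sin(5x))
This is an exponential indeterminate form.

For exponential indeterminate forms, take the natural log:
  Let L = lim(x→0) (5x)^(sin(5x))
  Then ln(L) = lim(x→0) [exponent × ln(base)]
  Evaluate using L'Hôpital or standard limits, then exponentiate.
  L = 1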